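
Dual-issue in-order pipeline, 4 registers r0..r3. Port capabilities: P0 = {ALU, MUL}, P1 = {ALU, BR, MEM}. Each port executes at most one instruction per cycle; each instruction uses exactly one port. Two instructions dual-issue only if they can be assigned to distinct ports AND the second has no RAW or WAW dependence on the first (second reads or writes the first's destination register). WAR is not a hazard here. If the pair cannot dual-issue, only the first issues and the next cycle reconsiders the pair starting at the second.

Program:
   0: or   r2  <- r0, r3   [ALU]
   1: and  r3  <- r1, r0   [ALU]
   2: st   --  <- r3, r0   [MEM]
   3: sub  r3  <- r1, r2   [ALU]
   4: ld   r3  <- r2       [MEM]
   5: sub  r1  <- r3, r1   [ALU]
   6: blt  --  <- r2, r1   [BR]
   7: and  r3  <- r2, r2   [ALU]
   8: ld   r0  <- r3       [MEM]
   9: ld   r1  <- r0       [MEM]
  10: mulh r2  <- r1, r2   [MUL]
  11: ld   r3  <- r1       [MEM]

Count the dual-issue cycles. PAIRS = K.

PAIRS = 4

c0: i0&i1 or.ALU;and.ALU  2-wide
c1: i2&i3 st.MEM;sub.ALU  2-wide
c2: i4 ld.MEM  RAW r3
c3: i5 sub.ALU  RAW r1
c4: i6&i7 blt.BR;and.ALU  2-wide
c5: i8 ld.MEM  no-port MEM/MEM
c6: i9 ld.MEM  RAW r1
c7: i10&i11 mulh.MUL;ld.MEM  2-wide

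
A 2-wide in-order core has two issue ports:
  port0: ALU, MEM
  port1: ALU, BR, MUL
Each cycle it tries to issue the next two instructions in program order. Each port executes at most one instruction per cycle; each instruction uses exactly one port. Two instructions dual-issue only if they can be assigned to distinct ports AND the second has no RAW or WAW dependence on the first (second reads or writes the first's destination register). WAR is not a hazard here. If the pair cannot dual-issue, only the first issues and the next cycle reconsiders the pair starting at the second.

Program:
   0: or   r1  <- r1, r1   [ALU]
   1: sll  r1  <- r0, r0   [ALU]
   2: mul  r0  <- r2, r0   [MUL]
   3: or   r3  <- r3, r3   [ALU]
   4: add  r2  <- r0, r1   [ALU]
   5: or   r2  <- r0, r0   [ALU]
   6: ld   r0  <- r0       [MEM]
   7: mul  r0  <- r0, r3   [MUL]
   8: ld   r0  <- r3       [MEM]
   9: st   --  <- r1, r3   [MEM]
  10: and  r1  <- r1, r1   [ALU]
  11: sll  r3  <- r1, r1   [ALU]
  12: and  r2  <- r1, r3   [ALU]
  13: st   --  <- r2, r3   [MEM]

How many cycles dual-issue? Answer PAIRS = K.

PAIRS = 4

t=0 i0:or.ALU ; WAW r1
t=1 i1/i2:sll.ALU mul.MUL ; pair
t=2 i3/i4:or.ALU add.ALU ; pair
t=3 i5/i6:or.ALU ld.MEM ; pair
t=4 i7:mul.MUL ; WAW r0
t=5 i8:ld.MEM ; no-port MEM/MEM
t=6 i9/i10:st.MEM and.ALU ; pair
t=7 i11:sll.ALU ; RAW r3
t=8 i12:and.ALU ; RAW r2
t=9 i13:st.MEM ; tail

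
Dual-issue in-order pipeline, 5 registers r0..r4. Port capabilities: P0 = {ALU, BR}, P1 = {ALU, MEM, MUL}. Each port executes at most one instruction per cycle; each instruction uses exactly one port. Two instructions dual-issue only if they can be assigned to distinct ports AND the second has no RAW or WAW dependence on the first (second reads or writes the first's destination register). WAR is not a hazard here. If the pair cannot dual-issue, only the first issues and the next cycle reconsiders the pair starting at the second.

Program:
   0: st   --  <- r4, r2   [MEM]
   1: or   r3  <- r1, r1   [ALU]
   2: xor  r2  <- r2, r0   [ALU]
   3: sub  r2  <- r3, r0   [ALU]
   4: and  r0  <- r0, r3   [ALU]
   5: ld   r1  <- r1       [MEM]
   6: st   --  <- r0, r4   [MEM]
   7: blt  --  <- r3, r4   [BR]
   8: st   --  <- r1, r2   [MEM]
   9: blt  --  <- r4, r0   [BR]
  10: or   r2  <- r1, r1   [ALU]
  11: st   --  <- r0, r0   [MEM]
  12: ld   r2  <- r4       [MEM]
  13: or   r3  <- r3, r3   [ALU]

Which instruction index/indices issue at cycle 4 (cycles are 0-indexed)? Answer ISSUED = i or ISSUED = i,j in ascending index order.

  cy0 -> i0/i1 (st/or) dual
  cy1 -> i2 (xor) WAW r2
  cy2 -> i3/i4 (sub/and) dual
  cy3 -> i5 (ld) no-port MEM/MEM
  cy4 -> i6/i7 (st/blt) dual
  cy5 -> i8/i9 (st/blt) dual
  cy6 -> i10/i11 (or/st) dual
  cy7 -> i12/i13 (ld/or) dual

ISSUED = 6,7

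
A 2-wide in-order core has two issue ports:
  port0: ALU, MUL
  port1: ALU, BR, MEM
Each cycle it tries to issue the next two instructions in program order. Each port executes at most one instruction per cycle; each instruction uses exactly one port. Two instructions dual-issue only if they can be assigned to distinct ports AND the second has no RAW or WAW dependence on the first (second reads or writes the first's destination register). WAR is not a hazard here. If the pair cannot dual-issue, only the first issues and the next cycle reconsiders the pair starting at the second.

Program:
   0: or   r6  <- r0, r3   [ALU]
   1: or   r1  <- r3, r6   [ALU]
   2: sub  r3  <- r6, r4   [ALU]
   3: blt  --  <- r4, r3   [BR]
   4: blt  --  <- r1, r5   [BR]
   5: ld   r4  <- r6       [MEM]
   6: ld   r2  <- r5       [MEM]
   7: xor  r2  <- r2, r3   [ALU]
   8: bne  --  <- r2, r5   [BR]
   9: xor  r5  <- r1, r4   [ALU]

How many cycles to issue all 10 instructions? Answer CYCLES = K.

CYCLES = 8

c0: i0 or.ALU  RAW r6
c1: i1,i2 or.ALU sub.ALU  dual
c2: i3 blt.BR  no-port BR/BR
c3: i4 blt.BR  no-port BR/MEM
c4: i5 ld.MEM  no-port MEM/MEM
c5: i6 ld.MEM  RAW+WAW r2
c6: i7 xor.ALU  RAW r2
c7: i8,i9 bne.BR xor.ALU  dual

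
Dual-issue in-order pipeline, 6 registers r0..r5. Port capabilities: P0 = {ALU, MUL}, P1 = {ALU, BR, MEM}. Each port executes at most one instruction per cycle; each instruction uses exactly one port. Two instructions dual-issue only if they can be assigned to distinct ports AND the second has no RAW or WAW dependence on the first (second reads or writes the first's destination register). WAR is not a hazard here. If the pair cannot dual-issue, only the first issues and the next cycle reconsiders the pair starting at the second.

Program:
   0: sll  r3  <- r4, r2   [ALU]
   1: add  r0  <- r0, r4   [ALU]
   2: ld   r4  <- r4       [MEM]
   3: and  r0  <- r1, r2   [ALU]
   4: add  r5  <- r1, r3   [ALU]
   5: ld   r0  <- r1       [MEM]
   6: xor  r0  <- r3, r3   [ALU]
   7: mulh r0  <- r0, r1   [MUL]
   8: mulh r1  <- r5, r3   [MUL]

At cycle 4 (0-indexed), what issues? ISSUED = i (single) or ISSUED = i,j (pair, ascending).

ISSUED = 7

#0 head=0: sll.ALU/add.ALU i0&i1 dual
#1 head=2: ld.MEM/and.ALU i2&i3 dual
#2 head=4: add.ALU/ld.MEM i4&i5 dual
#3 head=6: xor.ALU i6 RAW+WAW r0
#4 head=7: mulh.MUL i7 no-port MUL/MUL
#5 head=8: mulh.MUL i8 tail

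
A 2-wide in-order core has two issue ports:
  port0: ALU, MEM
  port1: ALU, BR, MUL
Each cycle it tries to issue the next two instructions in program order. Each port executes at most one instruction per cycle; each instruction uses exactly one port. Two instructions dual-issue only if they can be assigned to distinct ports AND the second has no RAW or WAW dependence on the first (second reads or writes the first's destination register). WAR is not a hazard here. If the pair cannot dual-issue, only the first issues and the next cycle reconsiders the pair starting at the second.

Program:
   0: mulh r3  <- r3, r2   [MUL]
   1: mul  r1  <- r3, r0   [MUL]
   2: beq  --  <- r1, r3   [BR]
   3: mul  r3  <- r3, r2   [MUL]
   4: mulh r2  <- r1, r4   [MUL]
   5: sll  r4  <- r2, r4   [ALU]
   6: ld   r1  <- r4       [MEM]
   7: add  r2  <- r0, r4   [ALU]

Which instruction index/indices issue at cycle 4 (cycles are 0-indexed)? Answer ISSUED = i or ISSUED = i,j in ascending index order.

c0: i0 mulh  no-port MUL/MUL
c1: i1 mul  no-port MUL/BR
c2: i2 beq  no-port BR/MUL
c3: i3 mul  no-port MUL/MUL
c4: i4 mulh  RAW r2
c5: i5 sll  RAW r4
c6: i6,i7 ld+add  pair

ISSUED = 4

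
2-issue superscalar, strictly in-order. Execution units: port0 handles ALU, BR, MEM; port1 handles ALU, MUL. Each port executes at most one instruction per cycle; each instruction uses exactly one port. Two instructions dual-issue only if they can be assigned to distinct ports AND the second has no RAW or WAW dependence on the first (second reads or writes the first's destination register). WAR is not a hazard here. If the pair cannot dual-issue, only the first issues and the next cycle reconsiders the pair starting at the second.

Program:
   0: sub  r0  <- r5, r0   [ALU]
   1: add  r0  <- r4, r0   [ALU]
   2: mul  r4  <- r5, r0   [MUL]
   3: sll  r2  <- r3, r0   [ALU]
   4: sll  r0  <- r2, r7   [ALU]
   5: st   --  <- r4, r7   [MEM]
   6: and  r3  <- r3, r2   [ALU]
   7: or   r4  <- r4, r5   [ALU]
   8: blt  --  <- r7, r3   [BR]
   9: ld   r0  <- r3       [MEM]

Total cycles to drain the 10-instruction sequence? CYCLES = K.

t=0 i0:sub ; RAW+WAW r0
t=1 i1:add ; RAW r0
t=2 i2,i3:mul sll ; dual
t=3 i4,i5:sll st ; dual
t=4 i6,i7:and or ; dual
t=5 i8:blt ; no-port BR/MEM
t=6 i9:ld ; tail

CYCLES = 7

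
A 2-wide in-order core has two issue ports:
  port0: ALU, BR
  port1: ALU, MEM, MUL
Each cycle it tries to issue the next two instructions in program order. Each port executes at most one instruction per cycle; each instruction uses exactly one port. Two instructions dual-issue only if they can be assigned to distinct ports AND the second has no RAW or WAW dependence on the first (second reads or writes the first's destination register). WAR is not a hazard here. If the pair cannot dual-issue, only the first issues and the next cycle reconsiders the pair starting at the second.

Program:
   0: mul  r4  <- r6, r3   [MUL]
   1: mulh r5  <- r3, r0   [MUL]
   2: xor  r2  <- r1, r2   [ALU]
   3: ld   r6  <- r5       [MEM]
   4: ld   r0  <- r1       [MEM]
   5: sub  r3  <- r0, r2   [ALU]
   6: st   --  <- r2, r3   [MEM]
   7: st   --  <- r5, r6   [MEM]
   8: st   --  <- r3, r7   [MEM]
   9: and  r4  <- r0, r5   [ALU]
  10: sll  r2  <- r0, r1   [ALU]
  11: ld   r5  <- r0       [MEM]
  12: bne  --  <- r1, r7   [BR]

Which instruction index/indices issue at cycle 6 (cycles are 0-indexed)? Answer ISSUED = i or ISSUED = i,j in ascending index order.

0. mul.MUL @i0  | no-port MUL/MUL
1. mulh.MUL+xor.ALU @i1+i2  | 2-wide
2. ld.MEM @i3  | no-port MEM/MEM
3. ld.MEM @i4  | RAW r0
4. sub.ALU @i5  | RAW r3
5. st.MEM @i6  | no-port MEM/MEM
6. st.MEM @i7  | no-port MEM/MEM
7. st.MEM+and.ALU @i8+i9  | 2-wide
8. sll.ALU+ld.MEM @i10+i11  | 2-wide
9. bne.BR @i12  | tail

ISSUED = 7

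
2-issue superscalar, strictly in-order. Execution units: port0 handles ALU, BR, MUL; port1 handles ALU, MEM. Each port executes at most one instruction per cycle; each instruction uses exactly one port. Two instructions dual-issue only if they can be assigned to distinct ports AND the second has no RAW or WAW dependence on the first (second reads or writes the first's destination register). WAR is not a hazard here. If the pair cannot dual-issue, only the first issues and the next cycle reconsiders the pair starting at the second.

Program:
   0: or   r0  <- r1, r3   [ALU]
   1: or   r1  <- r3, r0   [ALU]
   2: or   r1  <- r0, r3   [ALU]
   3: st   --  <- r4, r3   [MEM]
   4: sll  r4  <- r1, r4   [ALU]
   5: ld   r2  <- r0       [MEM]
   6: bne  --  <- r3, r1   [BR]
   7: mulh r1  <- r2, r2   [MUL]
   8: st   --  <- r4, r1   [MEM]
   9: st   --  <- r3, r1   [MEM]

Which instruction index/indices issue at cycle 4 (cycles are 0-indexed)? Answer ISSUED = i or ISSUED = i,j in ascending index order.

t=0 i0:or ; RAW r0
t=1 i1:or ; WAW r1
t=2 i2+i3:or st ; dual
t=3 i4+i5:sll ld ; dual
t=4 i6:bne ; no-port BR/MUL
t=5 i7:mulh ; RAW r1
t=6 i8:st ; no-port MEM/MEM
t=7 i9:st ; tail

ISSUED = 6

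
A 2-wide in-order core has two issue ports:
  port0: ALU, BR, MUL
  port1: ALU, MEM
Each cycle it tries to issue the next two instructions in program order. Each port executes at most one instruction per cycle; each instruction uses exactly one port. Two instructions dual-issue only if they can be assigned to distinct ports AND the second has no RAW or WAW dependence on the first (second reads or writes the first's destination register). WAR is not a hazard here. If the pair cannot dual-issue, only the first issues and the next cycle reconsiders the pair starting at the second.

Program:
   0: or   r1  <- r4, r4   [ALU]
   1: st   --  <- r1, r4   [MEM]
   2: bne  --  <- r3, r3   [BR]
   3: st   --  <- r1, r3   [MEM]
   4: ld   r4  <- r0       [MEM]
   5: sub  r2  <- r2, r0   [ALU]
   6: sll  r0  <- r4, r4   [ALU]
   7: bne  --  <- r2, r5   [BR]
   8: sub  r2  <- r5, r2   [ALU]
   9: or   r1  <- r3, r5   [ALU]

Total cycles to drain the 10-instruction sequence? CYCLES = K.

CYCLES = 6

0. or.ALU @i0  | RAW r1
1. st.MEM+bne.BR @i1+i2  | dual
2. st.MEM @i3  | no-port MEM/MEM
3. ld.MEM+sub.ALU @i4+i5  | dual
4. sll.ALU+bne.BR @i6+i7  | dual
5. sub.ALU+or.ALU @i8+i9  | dual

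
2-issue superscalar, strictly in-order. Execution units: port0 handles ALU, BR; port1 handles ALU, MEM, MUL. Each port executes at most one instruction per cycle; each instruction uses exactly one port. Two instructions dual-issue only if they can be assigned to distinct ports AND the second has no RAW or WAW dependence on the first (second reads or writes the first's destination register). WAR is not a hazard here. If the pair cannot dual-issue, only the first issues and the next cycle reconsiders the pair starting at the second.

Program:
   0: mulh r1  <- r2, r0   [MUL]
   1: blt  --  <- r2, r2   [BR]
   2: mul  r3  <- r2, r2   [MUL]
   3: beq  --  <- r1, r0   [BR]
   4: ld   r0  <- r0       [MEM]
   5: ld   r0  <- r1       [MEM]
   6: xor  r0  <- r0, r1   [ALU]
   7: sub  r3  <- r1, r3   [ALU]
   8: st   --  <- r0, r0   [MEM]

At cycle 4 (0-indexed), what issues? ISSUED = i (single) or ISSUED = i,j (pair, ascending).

ISSUED = 6,7

0. mulh.MUL/blt.BR @i0/i1  | dual
1. mul.MUL/beq.BR @i2/i3  | dual
2. ld.MEM @i4  | no-port MEM/MEM
3. ld.MEM @i5  | RAW+WAW r0
4. xor.ALU/sub.ALU @i6/i7  | dual
5. st.MEM @i8  | tail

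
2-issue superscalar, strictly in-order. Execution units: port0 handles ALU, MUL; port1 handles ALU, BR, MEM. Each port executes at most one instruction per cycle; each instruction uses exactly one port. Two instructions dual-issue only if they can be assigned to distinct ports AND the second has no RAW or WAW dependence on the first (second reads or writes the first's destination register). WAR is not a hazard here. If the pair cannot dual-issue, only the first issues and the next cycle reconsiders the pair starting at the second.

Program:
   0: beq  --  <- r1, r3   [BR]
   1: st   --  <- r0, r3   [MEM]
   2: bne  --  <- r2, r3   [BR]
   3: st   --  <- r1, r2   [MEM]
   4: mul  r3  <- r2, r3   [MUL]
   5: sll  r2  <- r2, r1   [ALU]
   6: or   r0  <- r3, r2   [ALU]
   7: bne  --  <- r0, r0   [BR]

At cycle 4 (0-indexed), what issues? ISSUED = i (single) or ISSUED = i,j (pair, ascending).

c0: i0 beq  no-port BR/MEM
c1: i1 st  no-port MEM/BR
c2: i2 bne  no-port BR/MEM
c3: i3/i4 st;mul  pair
c4: i5 sll  RAW r2
c5: i6 or  RAW r0
c6: i7 bne  tail

ISSUED = 5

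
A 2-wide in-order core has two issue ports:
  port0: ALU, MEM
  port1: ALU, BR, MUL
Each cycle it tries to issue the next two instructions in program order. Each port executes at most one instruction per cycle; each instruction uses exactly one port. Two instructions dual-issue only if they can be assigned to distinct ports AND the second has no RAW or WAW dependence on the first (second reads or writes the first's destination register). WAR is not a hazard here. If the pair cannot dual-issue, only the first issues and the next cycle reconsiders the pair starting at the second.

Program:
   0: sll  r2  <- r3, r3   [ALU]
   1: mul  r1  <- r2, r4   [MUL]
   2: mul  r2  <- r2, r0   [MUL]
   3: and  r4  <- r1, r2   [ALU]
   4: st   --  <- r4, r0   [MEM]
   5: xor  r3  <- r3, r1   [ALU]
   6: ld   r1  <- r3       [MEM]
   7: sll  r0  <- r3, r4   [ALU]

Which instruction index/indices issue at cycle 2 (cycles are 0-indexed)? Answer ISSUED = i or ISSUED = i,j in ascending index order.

c0: i0 sll.ALU  RAW r2
c1: i1 mul.MUL  no-port MUL/MUL
c2: i2 mul.MUL  RAW r2
c3: i3 and.ALU  RAW r4
c4: i4+i5 st.MEM xor.ALU  2-wide
c5: i6+i7 ld.MEM sll.ALU  2-wide

ISSUED = 2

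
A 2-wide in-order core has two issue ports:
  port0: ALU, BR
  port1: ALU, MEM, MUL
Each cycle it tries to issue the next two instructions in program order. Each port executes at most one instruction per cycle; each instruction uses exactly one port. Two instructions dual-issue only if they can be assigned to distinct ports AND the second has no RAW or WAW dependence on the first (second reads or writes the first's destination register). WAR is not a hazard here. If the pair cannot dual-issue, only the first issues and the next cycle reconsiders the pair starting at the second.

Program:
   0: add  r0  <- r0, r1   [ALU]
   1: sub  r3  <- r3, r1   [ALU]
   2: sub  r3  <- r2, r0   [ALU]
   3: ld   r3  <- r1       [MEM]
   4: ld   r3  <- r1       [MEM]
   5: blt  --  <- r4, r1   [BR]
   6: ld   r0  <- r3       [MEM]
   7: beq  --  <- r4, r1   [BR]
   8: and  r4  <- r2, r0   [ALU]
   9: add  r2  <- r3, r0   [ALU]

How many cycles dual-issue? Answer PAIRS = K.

#0 head=0: add/sub i0+i1 2-wide
#1 head=2: sub i2 WAW r3
#2 head=3: ld i3 no-port MEM/MEM
#3 head=4: ld/blt i4+i5 2-wide
#4 head=6: ld/beq i6+i7 2-wide
#5 head=8: and/add i8+i9 2-wide

PAIRS = 4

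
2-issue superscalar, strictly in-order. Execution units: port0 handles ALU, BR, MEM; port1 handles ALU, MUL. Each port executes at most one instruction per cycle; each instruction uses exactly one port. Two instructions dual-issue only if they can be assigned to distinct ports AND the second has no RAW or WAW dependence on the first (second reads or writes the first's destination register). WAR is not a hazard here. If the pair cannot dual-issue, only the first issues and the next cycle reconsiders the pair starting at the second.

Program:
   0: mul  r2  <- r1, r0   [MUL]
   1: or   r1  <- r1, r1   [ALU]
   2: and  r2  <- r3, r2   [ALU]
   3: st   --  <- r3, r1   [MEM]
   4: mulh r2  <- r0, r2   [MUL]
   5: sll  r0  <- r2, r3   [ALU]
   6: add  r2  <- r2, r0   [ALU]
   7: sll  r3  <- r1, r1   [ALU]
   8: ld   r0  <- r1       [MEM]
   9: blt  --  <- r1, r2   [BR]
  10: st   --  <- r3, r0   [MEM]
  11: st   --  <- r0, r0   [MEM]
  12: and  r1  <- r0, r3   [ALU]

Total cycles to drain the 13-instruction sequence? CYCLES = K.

CYCLES = 9

#0 head=0: mul or i0/i1 pair
#1 head=2: and st i2/i3 pair
#2 head=4: mulh i4 RAW r2
#3 head=5: sll i5 RAW r0
#4 head=6: add sll i6/i7 pair
#5 head=8: ld i8 no-port MEM/BR
#6 head=9: blt i9 no-port BR/MEM
#7 head=10: st i10 no-port MEM/MEM
#8 head=11: st and i11/i12 pair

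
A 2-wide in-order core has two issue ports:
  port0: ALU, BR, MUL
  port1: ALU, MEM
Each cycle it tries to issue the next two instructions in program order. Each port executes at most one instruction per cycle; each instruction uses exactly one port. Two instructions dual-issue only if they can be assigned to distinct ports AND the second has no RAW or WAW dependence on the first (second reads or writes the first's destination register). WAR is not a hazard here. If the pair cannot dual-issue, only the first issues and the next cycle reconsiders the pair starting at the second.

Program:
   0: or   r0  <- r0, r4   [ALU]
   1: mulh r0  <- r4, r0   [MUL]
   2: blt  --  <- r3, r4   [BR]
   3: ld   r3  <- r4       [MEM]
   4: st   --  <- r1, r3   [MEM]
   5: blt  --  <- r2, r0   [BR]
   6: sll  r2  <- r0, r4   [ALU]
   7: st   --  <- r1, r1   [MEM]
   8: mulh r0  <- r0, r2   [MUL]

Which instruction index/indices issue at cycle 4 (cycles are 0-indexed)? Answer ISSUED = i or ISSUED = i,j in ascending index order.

ISSUED = 6,7

c0: i0 or.ALU  RAW+WAW r0
c1: i1 mulh.MUL  no-port MUL/BR
c2: i2&i3 blt.BR;ld.MEM  pair
c3: i4&i5 st.MEM;blt.BR  pair
c4: i6&i7 sll.ALU;st.MEM  pair
c5: i8 mulh.MUL  tail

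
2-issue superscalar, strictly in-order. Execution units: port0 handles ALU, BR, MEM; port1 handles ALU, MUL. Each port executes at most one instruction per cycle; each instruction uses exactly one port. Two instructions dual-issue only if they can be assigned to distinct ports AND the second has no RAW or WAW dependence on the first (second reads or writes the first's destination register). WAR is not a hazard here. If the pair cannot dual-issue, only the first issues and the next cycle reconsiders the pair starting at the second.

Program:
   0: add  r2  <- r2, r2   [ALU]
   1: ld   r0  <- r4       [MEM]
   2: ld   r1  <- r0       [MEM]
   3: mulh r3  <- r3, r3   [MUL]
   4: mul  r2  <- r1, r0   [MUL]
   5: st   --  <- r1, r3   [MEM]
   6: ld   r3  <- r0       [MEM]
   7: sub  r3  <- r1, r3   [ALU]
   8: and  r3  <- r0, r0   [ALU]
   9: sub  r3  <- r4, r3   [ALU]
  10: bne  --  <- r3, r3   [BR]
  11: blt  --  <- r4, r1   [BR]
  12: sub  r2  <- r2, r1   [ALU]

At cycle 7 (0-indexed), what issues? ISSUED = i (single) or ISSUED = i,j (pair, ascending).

[0] i0,i1  add/ld  -- dual
[1] i2,i3  ld/mulh  -- dual
[2] i4,i5  mul/st  -- dual
[3] i6  ld  -- RAW+WAW r3
[4] i7  sub  -- WAW r3
[5] i8  and  -- RAW+WAW r3
[6] i9  sub  -- RAW r3
[7] i10  bne  -- no-port BR/BR
[8] i11,i12  blt/sub  -- dual

ISSUED = 10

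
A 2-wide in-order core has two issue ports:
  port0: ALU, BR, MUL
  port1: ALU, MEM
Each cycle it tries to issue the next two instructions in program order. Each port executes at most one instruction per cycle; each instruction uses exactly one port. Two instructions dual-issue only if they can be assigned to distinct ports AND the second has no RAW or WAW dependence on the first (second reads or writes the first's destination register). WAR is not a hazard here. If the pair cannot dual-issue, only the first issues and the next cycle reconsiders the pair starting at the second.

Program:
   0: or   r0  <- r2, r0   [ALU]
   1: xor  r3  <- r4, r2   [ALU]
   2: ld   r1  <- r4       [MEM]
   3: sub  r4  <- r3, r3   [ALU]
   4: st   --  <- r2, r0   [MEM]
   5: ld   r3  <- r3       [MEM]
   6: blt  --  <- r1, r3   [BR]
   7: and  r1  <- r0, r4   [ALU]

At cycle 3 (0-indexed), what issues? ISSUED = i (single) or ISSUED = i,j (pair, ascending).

ISSUED = 5

t=0 i0+i1:or.ALU/xor.ALU ; 2-wide
t=1 i2+i3:ld.MEM/sub.ALU ; 2-wide
t=2 i4:st.MEM ; no-port MEM/MEM
t=3 i5:ld.MEM ; RAW r3
t=4 i6+i7:blt.BR/and.ALU ; 2-wide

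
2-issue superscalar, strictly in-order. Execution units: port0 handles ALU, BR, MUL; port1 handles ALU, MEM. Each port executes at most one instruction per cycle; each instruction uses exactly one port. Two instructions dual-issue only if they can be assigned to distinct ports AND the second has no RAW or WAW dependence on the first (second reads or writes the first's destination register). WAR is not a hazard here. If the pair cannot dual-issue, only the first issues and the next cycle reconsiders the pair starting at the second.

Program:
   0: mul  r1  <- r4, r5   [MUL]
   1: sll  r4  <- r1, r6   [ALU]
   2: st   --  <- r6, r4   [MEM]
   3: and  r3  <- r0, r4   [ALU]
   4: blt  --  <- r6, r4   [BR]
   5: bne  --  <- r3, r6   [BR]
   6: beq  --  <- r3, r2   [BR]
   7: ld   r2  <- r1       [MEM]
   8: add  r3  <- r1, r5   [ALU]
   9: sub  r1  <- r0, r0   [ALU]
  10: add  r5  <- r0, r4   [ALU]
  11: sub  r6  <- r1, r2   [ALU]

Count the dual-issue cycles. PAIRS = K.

PAIRS = 4

c0: i0 mul  RAW r1
c1: i1 sll  RAW r4
c2: i2,i3 st;and  pair
c3: i4 blt  no-port BR/BR
c4: i5 bne  no-port BR/BR
c5: i6,i7 beq;ld  pair
c6: i8,i9 add;sub  pair
c7: i10,i11 add;sub  pair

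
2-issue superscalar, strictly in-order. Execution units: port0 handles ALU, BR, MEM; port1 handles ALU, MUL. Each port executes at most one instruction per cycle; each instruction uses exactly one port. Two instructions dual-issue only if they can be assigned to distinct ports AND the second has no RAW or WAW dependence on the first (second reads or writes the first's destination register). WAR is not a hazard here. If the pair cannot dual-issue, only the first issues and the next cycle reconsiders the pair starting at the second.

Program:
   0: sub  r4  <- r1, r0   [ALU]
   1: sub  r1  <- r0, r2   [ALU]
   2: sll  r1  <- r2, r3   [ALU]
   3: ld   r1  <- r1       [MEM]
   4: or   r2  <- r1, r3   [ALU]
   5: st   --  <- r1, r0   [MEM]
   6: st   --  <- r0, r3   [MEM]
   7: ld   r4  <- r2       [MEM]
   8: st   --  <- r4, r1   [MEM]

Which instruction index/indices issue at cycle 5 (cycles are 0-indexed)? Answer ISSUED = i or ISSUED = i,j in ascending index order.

ISSUED = 7

  cy0 -> i0&i1 (sub.ALU sub.ALU) pair
  cy1 -> i2 (sll.ALU) RAW+WAW r1
  cy2 -> i3 (ld.MEM) RAW r1
  cy3 -> i4&i5 (or.ALU st.MEM) pair
  cy4 -> i6 (st.MEM) no-port MEM/MEM
  cy5 -> i7 (ld.MEM) no-port MEM/MEM
  cy6 -> i8 (st.MEM) tail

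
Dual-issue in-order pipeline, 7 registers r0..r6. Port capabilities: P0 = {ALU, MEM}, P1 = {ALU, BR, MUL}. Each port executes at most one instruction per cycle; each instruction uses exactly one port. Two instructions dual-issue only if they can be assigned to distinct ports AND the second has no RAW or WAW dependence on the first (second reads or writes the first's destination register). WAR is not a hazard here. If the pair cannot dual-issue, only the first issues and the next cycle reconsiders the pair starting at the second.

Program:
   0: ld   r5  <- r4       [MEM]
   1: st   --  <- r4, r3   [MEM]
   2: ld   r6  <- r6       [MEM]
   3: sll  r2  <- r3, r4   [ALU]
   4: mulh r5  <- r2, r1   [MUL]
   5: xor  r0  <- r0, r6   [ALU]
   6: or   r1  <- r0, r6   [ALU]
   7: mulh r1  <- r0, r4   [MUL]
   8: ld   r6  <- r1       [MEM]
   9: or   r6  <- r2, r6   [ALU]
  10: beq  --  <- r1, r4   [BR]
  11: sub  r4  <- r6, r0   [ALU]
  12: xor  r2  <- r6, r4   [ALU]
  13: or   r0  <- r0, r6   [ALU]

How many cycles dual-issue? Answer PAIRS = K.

  cy0 -> i0 (ld) no-port MEM/MEM
  cy1 -> i1 (st) no-port MEM/MEM
  cy2 -> i2/i3 (ld/sll) dual
  cy3 -> i4/i5 (mulh/xor) dual
  cy4 -> i6 (or) WAW r1
  cy5 -> i7 (mulh) RAW r1
  cy6 -> i8 (ld) RAW+WAW r6
  cy7 -> i9/i10 (or/beq) dual
  cy8 -> i11 (sub) RAW r4
  cy9 -> i12/i13 (xor/or) dual

PAIRS = 4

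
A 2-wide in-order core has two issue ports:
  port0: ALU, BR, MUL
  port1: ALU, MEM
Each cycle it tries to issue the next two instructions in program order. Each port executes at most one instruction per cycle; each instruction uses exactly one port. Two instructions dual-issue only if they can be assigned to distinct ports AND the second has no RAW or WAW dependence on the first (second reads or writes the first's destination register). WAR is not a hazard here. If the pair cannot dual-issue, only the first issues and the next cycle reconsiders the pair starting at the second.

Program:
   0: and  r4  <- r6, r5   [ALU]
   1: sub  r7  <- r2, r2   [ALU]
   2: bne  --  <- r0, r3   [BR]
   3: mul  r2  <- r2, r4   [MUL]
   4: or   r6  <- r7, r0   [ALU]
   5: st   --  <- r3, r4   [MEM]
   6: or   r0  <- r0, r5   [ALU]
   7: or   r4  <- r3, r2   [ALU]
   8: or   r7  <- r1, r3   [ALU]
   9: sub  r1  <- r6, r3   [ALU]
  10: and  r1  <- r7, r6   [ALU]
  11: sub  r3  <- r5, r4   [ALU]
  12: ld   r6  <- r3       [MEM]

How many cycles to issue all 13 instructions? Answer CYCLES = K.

c0: i0,i1 and/sub  pair
c1: i2 bne  no-port BR/MUL
c2: i3,i4 mul/or  pair
c3: i5,i6 st/or  pair
c4: i7,i8 or/or  pair
c5: i9 sub  WAW r1
c6: i10,i11 and/sub  pair
c7: i12 ld  tail

CYCLES = 8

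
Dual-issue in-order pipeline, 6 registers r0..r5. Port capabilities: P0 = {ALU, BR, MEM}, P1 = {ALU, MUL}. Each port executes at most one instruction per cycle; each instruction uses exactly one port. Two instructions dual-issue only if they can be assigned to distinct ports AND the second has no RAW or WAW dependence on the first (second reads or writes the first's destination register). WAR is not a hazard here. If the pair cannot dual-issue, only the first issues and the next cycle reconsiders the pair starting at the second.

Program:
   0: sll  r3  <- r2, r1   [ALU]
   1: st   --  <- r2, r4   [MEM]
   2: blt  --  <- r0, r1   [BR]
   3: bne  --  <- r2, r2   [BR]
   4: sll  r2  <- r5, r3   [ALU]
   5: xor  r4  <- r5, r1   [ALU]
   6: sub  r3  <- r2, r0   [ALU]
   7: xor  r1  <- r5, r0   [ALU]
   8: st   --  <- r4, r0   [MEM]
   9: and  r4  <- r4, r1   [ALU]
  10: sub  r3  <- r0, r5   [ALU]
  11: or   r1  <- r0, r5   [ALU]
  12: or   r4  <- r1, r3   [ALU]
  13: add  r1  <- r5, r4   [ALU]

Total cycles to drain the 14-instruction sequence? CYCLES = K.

c0: i0/i1 sll/st  2-wide
c1: i2 blt  no-port BR/BR
c2: i3/i4 bne/sll  2-wide
c3: i5/i6 xor/sub  2-wide
c4: i7/i8 xor/st  2-wide
c5: i9/i10 and/sub  2-wide
c6: i11 or  RAW r1
c7: i12 or  RAW r4
c8: i13 add  tail

CYCLES = 9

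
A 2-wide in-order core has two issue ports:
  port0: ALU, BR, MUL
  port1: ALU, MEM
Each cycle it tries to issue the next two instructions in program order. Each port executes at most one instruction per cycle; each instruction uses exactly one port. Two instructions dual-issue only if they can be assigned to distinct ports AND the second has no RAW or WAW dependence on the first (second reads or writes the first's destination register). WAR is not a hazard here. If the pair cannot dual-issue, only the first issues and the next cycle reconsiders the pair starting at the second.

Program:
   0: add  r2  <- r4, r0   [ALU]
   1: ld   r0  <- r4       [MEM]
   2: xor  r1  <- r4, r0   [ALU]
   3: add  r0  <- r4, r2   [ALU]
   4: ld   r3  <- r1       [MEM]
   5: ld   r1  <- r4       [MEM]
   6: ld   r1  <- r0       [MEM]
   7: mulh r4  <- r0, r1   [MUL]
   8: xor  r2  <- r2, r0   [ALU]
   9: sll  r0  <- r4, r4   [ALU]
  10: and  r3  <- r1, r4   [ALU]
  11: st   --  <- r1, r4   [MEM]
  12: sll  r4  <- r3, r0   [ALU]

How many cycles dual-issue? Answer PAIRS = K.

PAIRS = 5

[0] i0,i1  add.ALU ld.MEM  -- pair
[1] i2,i3  xor.ALU add.ALU  -- pair
[2] i4  ld.MEM  -- no-port MEM/MEM
[3] i5  ld.MEM  -- no-port MEM/MEM
[4] i6  ld.MEM  -- RAW r1
[5] i7,i8  mulh.MUL xor.ALU  -- pair
[6] i9,i10  sll.ALU and.ALU  -- pair
[7] i11,i12  st.MEM sll.ALU  -- pair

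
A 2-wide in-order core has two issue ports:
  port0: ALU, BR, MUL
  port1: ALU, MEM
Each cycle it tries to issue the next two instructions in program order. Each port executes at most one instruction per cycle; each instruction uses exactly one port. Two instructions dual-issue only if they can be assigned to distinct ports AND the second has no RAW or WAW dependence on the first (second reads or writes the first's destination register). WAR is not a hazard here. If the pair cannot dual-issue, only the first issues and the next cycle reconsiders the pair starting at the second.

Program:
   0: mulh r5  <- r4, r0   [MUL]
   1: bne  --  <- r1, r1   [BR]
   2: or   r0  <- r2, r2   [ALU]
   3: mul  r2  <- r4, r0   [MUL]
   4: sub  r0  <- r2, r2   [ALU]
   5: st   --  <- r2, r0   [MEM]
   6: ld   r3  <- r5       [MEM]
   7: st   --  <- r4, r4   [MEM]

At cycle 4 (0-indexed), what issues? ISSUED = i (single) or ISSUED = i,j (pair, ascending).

ISSUED = 5

[0] i0  mulh.MUL  -- no-port MUL/BR
[1] i1+i2  bne.BR or.ALU  -- dual
[2] i3  mul.MUL  -- RAW r2
[3] i4  sub.ALU  -- RAW r0
[4] i5  st.MEM  -- no-port MEM/MEM
[5] i6  ld.MEM  -- no-port MEM/MEM
[6] i7  st.MEM  -- tail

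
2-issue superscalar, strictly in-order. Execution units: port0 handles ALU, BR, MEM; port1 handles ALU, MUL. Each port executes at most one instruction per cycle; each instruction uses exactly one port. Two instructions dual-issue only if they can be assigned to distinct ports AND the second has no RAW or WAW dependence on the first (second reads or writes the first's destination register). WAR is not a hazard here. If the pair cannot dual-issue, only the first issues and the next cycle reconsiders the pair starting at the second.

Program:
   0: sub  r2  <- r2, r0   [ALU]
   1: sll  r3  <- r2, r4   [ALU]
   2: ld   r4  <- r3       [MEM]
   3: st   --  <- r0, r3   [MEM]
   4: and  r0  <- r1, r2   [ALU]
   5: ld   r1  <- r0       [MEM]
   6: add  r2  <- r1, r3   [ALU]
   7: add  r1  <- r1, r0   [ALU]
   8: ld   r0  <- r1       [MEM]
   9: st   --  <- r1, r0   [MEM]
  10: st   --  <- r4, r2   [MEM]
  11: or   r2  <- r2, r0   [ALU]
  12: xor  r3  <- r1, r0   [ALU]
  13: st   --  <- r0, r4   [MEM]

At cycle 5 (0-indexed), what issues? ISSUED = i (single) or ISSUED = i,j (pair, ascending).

c0: i0 sub.ALU  RAW r2
c1: i1 sll.ALU  RAW r3
c2: i2 ld.MEM  no-port MEM/MEM
c3: i3+i4 st.MEM/and.ALU  dual
c4: i5 ld.MEM  RAW r1
c5: i6+i7 add.ALU/add.ALU  dual
c6: i8 ld.MEM  no-port MEM/MEM
c7: i9 st.MEM  no-port MEM/MEM
c8: i10+i11 st.MEM/or.ALU  dual
c9: i12+i13 xor.ALU/st.MEM  dual

ISSUED = 6,7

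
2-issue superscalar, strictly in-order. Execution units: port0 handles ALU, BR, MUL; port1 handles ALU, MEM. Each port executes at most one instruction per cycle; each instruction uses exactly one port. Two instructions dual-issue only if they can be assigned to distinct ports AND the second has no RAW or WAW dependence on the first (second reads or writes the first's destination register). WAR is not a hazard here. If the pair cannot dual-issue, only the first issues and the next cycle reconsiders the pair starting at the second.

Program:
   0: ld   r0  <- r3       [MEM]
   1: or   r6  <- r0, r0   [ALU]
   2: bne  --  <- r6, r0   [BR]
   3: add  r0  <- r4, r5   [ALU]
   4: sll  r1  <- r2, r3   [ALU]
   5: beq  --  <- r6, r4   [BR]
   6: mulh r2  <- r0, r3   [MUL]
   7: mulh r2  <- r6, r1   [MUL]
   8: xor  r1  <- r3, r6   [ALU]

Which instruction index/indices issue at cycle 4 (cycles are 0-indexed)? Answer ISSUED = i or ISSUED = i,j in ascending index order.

ISSUED = 6

[0] i0  ld.MEM  -- RAW r0
[1] i1  or.ALU  -- RAW r6
[2] i2/i3  bne.BR add.ALU  -- dual
[3] i4/i5  sll.ALU beq.BR  -- dual
[4] i6  mulh.MUL  -- no-port MUL/MUL
[5] i7/i8  mulh.MUL xor.ALU  -- dual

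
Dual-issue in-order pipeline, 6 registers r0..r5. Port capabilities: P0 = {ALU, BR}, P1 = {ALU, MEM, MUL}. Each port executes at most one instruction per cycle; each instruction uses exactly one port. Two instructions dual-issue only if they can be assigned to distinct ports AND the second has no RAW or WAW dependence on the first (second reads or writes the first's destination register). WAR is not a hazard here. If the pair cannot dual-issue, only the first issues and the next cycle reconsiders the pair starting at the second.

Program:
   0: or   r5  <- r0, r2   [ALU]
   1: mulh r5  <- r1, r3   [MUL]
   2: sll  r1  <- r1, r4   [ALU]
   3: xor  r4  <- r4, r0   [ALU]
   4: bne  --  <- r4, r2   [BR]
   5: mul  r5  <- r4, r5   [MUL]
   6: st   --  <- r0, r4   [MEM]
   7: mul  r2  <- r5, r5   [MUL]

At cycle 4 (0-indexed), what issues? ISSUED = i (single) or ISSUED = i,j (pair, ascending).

ISSUED = 6

c0: i0 or.ALU  WAW r5
c1: i1+i2 mulh.MUL;sll.ALU  pair
c2: i3 xor.ALU  RAW r4
c3: i4+i5 bne.BR;mul.MUL  pair
c4: i6 st.MEM  no-port MEM/MUL
c5: i7 mul.MUL  tail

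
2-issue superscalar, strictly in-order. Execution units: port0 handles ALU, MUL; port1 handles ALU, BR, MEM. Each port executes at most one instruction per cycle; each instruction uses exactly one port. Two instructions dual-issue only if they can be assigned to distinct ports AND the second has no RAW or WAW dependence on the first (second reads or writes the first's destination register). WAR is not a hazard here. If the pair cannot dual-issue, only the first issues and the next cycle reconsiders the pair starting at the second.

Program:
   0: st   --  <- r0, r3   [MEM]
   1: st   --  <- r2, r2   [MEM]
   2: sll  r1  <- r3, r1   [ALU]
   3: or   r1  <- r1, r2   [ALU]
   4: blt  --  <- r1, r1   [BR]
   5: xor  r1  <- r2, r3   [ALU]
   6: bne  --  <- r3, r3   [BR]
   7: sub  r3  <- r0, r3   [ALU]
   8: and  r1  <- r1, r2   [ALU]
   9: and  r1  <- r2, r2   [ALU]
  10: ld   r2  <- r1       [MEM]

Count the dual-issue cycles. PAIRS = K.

PAIRS = 3

0. st @i0  | no-port MEM/MEM
1. st sll @i1&i2  | pair
2. or @i3  | RAW r1
3. blt xor @i4&i5  | pair
4. bne sub @i6&i7  | pair
5. and @i8  | WAW r1
6. and @i9  | RAW r1
7. ld @i10  | tail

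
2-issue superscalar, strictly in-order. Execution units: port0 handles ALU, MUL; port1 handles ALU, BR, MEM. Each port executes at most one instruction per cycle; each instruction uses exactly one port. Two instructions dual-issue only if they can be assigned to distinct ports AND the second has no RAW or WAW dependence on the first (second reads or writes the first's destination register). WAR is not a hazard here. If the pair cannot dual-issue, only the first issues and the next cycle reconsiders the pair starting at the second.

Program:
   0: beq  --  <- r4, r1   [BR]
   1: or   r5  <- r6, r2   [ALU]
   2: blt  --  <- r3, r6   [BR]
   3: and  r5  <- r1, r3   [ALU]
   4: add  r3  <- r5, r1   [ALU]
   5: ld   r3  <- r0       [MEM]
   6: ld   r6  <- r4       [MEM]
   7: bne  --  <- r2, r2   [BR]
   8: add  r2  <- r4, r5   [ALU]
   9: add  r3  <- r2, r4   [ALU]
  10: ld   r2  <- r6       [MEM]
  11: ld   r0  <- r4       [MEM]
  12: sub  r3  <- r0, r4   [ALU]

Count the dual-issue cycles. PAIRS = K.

c0: i0+i1 beq;or  2-wide
c1: i2+i3 blt;and  2-wide
c2: i4 add  WAW r3
c3: i5 ld  no-port MEM/MEM
c4: i6 ld  no-port MEM/BR
c5: i7+i8 bne;add  2-wide
c6: i9+i10 add;ld  2-wide
c7: i11 ld  RAW r0
c8: i12 sub  tail

PAIRS = 4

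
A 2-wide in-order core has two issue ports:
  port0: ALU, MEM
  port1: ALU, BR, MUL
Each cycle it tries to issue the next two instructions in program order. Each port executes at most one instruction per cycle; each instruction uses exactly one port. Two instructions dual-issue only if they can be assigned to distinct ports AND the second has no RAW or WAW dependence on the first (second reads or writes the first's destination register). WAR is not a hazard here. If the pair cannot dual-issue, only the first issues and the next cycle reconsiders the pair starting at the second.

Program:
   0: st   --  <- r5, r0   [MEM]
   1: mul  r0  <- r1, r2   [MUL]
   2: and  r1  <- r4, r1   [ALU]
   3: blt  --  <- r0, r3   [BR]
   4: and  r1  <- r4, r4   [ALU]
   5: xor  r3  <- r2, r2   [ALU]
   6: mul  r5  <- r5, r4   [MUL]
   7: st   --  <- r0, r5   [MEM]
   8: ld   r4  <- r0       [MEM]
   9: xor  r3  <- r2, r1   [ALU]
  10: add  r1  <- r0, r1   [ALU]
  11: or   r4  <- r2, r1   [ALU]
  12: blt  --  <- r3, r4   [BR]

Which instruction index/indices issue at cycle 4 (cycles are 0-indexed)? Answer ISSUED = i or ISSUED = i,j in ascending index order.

ISSUED = 7

#0 head=0: st;mul i0+i1 dual
#1 head=2: and;blt i2+i3 dual
#2 head=4: and;xor i4+i5 dual
#3 head=6: mul i6 RAW r5
#4 head=7: st i7 no-port MEM/MEM
#5 head=8: ld;xor i8+i9 dual
#6 head=10: add i10 RAW r1
#7 head=11: or i11 RAW r4
#8 head=12: blt i12 tail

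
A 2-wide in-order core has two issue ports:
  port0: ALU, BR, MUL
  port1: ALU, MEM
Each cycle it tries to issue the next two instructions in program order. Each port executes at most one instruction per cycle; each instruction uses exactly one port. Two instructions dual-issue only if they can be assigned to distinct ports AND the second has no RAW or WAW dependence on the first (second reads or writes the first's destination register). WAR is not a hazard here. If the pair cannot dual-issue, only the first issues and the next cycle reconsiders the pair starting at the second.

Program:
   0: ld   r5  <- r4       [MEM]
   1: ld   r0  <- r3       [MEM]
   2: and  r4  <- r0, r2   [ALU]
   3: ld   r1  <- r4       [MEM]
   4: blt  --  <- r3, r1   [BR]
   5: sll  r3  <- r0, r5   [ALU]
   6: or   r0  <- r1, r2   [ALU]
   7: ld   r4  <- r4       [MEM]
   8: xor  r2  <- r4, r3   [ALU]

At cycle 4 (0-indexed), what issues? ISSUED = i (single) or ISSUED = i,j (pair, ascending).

ISSUED = 4,5

0. ld.MEM @i0  | no-port MEM/MEM
1. ld.MEM @i1  | RAW r0
2. and.ALU @i2  | RAW r4
3. ld.MEM @i3  | RAW r1
4. blt.BR+sll.ALU @i4/i5  | 2-wide
5. or.ALU+ld.MEM @i6/i7  | 2-wide
6. xor.ALU @i8  | tail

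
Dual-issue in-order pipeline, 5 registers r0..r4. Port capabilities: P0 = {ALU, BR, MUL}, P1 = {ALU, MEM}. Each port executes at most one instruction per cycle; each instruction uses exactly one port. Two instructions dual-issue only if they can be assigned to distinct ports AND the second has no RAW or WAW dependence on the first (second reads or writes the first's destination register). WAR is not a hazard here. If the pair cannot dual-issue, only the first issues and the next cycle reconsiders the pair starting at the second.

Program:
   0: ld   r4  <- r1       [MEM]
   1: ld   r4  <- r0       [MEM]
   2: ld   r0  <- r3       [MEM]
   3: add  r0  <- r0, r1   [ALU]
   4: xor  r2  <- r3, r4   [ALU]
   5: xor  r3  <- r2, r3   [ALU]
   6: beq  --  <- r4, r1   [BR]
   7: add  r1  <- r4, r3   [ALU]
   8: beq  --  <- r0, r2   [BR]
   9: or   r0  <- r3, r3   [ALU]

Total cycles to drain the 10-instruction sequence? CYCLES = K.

CYCLES = 7

c0: i0 ld  no-port MEM/MEM
c1: i1 ld  no-port MEM/MEM
c2: i2 ld  RAW+WAW r0
c3: i3/i4 add;xor  2-wide
c4: i5/i6 xor;beq  2-wide
c5: i7/i8 add;beq  2-wide
c6: i9 or  tail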